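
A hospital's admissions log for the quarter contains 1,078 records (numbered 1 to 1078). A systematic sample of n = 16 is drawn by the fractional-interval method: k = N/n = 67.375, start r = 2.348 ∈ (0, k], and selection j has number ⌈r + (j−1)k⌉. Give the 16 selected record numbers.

j=1: r + 0k = 2.348 → ⌈·⌉ = 3
j=2: r + 1k = 69.723 → ⌈·⌉ = 70
j=3: r + 2k = 137.098 → ⌈·⌉ = 138
j=4: r + 3k = 204.473 → ⌈·⌉ = 205
j=5: r + 4k = 271.848 → ⌈·⌉ = 272
j=6: r + 5k = 339.223 → ⌈·⌉ = 340
j=7: r + 6k = 406.598 → ⌈·⌉ = 407
j=8: r + 7k = 473.973 → ⌈·⌉ = 474
j=9: r + 8k = 541.348 → ⌈·⌉ = 542
j=10: r + 9k = 608.723 → ⌈·⌉ = 609
j=11: r + 10k = 676.098 → ⌈·⌉ = 677
j=12: r + 11k = 743.473 → ⌈·⌉ = 744
j=13: r + 12k = 810.848 → ⌈·⌉ = 811
j=14: r + 13k = 878.223 → ⌈·⌉ = 879
j=15: r + 14k = 945.598 → ⌈·⌉ = 946
j=16: r + 15k = 1012.973 → ⌈·⌉ = 1013

3, 70, 138, 205, 272, 340, 407, 474, 542, 609, 677, 744, 811, 879, 946, 1013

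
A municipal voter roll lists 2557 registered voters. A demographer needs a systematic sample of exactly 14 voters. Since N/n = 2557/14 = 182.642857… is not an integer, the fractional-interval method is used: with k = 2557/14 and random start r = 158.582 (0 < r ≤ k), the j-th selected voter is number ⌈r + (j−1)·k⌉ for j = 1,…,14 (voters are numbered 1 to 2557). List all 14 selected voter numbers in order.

159, 342, 524, 707, 890, 1072, 1255, 1438, 1620, 1803, 1986, 2168, 2351, 2533

j=1: r + 0k = 158.582 → ⌈·⌉ = 159
j=2: r + 1k = 341.224857… → ⌈·⌉ = 342
j=3: r + 2k = 523.867714… → ⌈·⌉ = 524
j=4: r + 3k = 706.510571… → ⌈·⌉ = 707
j=5: r + 4k = 889.153428… → ⌈·⌉ = 890
j=6: r + 5k = 1071.796285… → ⌈·⌉ = 1072
j=7: r + 6k = 1254.439142… → ⌈·⌉ = 1255
j=8: r + 7k = 1437.082 → ⌈·⌉ = 1438
j=9: r + 8k = 1619.724857… → ⌈·⌉ = 1620
j=10: r + 9k = 1802.367714… → ⌈·⌉ = 1803
j=11: r + 10k = 1985.010571… → ⌈·⌉ = 1986
j=12: r + 11k = 2167.653428… → ⌈·⌉ = 2168
j=13: r + 12k = 2350.296285… → ⌈·⌉ = 2351
j=14: r + 13k = 2532.939142… → ⌈·⌉ = 2533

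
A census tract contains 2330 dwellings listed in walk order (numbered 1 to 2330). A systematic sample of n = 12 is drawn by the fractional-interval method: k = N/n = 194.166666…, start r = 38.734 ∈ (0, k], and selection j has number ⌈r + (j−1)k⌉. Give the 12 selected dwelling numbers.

39, 233, 428, 622, 816, 1010, 1204, 1398, 1593, 1787, 1981, 2175

j=1: r + 0k = 38.734 → ⌈·⌉ = 39
j=2: r + 1k = 232.900666… → ⌈·⌉ = 233
j=3: r + 2k = 427.067333… → ⌈·⌉ = 428
j=4: r + 3k = 621.234 → ⌈·⌉ = 622
j=5: r + 4k = 815.400666… → ⌈·⌉ = 816
j=6: r + 5k = 1009.567333… → ⌈·⌉ = 1010
j=7: r + 6k = 1203.734 → ⌈·⌉ = 1204
j=8: r + 7k = 1397.900666… → ⌈·⌉ = 1398
j=9: r + 8k = 1592.067333… → ⌈·⌉ = 1593
j=10: r + 9k = 1786.234 → ⌈·⌉ = 1787
j=11: r + 10k = 1980.400666… → ⌈·⌉ = 1981
j=12: r + 11k = 2174.567333… → ⌈·⌉ = 2175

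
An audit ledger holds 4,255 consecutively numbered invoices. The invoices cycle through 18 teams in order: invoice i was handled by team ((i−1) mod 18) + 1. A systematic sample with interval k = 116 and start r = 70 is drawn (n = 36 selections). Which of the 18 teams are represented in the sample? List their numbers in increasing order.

Consecutive selections differ by k = 116, so their team numbers differ by 116 mod 18 = 8.
gcd(116, 18) = 2, so the sample visits 18/2 = 9 distinct residues mod 18.
Start 70 is team 16; the teams hit are 2, 4, 6, 8, 10, 12, 14, 16, 18.

2, 4, 6, 8, 10, 12, 14, 16, 18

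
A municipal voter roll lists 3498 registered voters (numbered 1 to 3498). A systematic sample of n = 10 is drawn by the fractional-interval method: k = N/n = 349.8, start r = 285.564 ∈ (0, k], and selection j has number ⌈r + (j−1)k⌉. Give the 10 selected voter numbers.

j=1: r + 0k = 285.564 → ⌈·⌉ = 286
j=2: r + 1k = 635.364 → ⌈·⌉ = 636
j=3: r + 2k = 985.164 → ⌈·⌉ = 986
j=4: r + 3k = 1334.964 → ⌈·⌉ = 1335
j=5: r + 4k = 1684.764 → ⌈·⌉ = 1685
j=6: r + 5k = 2034.564 → ⌈·⌉ = 2035
j=7: r + 6k = 2384.364 → ⌈·⌉ = 2385
j=8: r + 7k = 2734.164 → ⌈·⌉ = 2735
j=9: r + 8k = 3083.964 → ⌈·⌉ = 3084
j=10: r + 9k = 3433.764 → ⌈·⌉ = 3434

286, 636, 986, 1335, 1685, 2035, 2385, 2735, 3084, 3434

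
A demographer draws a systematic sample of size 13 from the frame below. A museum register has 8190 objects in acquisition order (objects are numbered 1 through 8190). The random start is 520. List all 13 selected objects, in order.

k = N/n = 8190/13 = 630
object 1: 520
object 2: 520 + 630 = 1150
object 3: 1150 + 630 = 1780
object 4: 1780 + 630 = 2410
object 5: 2410 + 630 = 3040
object 6: 3040 + 630 = 3670
object 7: 3670 + 630 = 4300
object 8: 4300 + 630 = 4930
object 9: 4930 + 630 = 5560
object 10: 5560 + 630 = 6190
object 11: 6190 + 630 = 6820
object 12: 6820 + 630 = 7450
object 13: 7450 + 630 = 8080

520, 1150, 1780, 2410, 3040, 3670, 4300, 4930, 5560, 6190, 6820, 7450, 8080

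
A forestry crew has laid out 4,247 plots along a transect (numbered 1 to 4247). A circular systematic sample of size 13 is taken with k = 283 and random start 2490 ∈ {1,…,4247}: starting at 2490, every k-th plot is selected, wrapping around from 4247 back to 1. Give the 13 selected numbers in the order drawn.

Selection 1: 2490
Selection 2: 2490 + 283 = 2773
Selection 3: 2773 + 283 = 3056
Selection 4: 3056 + 283 = 3339
Selection 5: 3339 + 283 = 3622
Selection 6: 3622 + 283 = 3905
Selection 7: 3905 + 283 = 4188
Selection 8: 4188 + 283 = 4471 → 4471 − 4247 = 224
Selection 9: 224 + 283 = 507
Selection 10: 507 + 283 = 790
Selection 11: 790 + 283 = 1073
Selection 12: 1073 + 283 = 1356
Selection 13: 1356 + 283 = 1639

2490, 2773, 3056, 3339, 3622, 3905, 4188, 224, 507, 790, 1073, 1356, 1639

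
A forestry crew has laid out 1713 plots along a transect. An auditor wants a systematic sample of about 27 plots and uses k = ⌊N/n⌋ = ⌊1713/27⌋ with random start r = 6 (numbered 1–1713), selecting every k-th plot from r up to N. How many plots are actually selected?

k = ⌊1713/27⌋ = 63
Achieved size = ⌊(1713 − 6)/63⌋ + 1 = ⌊1707/63⌋ + 1 = 27 + 1 = 28
(last selection: 6 + 27×63 = 1707 ≤ 1713; next would be 1770 > 1713)

28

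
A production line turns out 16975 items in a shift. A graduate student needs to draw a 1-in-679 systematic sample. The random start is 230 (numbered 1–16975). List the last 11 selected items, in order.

15th selection = 230 + 14×679 = 9736
16th: 9736 + 679 = 10415
17th: 10415 + 679 = 11094
18th: 11094 + 679 = 11773
19th: 11773 + 679 = 12452
20th: 12452 + 679 = 13131
21st: 13131 + 679 = 13810
22nd: 13810 + 679 = 14489
23rd: 14489 + 679 = 15168
24th: 15168 + 679 = 15847
25th: 15847 + 679 = 16526

9736, 10415, 11094, 11773, 12452, 13131, 13810, 14489, 15168, 15847, 16526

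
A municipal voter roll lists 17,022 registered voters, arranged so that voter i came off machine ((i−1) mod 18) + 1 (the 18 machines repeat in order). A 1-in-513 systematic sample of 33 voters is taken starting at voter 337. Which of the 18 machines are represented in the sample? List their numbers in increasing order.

Consecutive selections differ by k = 513, so their machine numbers differ by 513 mod 18 = 9.
gcd(513, 18) = 9, so the sample visits 18/9 = 2 distinct residues mod 18.
Start 337 is machine 13; the machines hit are 4, 13.

4, 13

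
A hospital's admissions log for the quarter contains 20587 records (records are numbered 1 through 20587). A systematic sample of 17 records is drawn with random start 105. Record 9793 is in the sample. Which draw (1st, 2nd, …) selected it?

9

k = 20587/17 = 1211
position = (9793 − 105)/1211 + 1 = 9688/1211 + 1 = 8 + 1 = 9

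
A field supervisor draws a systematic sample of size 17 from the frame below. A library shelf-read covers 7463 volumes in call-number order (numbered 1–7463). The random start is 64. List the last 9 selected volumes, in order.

3576, 4015, 4454, 4893, 5332, 5771, 6210, 6649, 7088

k = N/n = 7463/17 = 439
9th selection = 64 + 8×439 = 3576
10th: 3576 + 439 = 4015
11th: 4015 + 439 = 4454
12th: 4454 + 439 = 4893
13th: 4893 + 439 = 5332
14th: 5332 + 439 = 5771
15th: 5771 + 439 = 6210
16th: 6210 + 439 = 6649
17th: 6649 + 439 = 7088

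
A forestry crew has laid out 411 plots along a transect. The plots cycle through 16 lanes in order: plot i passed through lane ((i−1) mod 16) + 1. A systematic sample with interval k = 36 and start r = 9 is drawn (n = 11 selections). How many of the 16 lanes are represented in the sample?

4

Consecutive selections differ by k = 36, so their lane numbers differ by 36 mod 16 = 4.
gcd(36, 16) = 4, so the sample visits 16/4 = 4 distinct residues mod 16.
Start 9 is lane 9; the lanes hit are 1, 5, 9, 13.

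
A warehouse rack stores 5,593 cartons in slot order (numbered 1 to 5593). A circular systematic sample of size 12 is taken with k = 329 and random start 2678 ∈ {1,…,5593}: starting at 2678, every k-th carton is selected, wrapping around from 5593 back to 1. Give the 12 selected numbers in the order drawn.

2678, 3007, 3336, 3665, 3994, 4323, 4652, 4981, 5310, 46, 375, 704

Selection 1: 2678
Selection 2: 2678 + 329 = 3007
Selection 3: 3007 + 329 = 3336
Selection 4: 3336 + 329 = 3665
Selection 5: 3665 + 329 = 3994
Selection 6: 3994 + 329 = 4323
Selection 7: 4323 + 329 = 4652
Selection 8: 4652 + 329 = 4981
Selection 9: 4981 + 329 = 5310
Selection 10: 5310 + 329 = 5639 → 5639 − 5593 = 46
Selection 11: 46 + 329 = 375
Selection 12: 375 + 329 = 704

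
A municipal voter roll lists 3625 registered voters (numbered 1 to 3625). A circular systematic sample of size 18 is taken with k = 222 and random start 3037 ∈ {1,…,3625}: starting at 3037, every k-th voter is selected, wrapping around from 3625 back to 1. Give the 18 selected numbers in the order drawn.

3037, 3259, 3481, 78, 300, 522, 744, 966, 1188, 1410, 1632, 1854, 2076, 2298, 2520, 2742, 2964, 3186

Selection 1: 3037
Selection 2: 3037 + 222 = 3259
Selection 3: 3259 + 222 = 3481
Selection 4: 3481 + 222 = 3703 → 3703 − 3625 = 78
Selection 5: 78 + 222 = 300
Selection 6: 300 + 222 = 522
Selection 7: 522 + 222 = 744
Selection 8: 744 + 222 = 966
Selection 9: 966 + 222 = 1188
Selection 10: 1188 + 222 = 1410
Selection 11: 1410 + 222 = 1632
Selection 12: 1632 + 222 = 1854
Selection 13: 1854 + 222 = 2076
Selection 14: 2076 + 222 = 2298
Selection 15: 2298 + 222 = 2520
Selection 16: 2520 + 222 = 2742
Selection 17: 2742 + 222 = 2964
Selection 18: 2964 + 222 = 3186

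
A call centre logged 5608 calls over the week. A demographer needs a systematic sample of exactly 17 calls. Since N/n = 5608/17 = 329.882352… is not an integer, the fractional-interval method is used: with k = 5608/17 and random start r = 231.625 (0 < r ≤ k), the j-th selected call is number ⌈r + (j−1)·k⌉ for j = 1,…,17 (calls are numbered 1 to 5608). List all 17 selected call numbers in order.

232, 562, 892, 1222, 1552, 1882, 2211, 2541, 2871, 3201, 3531, 3861, 4191, 4521, 4850, 5180, 5510

j=1: r + 0k = 231.625 → ⌈·⌉ = 232
j=2: r + 1k = 561.507352… → ⌈·⌉ = 562
j=3: r + 2k = 891.389705… → ⌈·⌉ = 892
j=4: r + 3k = 1221.272058… → ⌈·⌉ = 1222
j=5: r + 4k = 1551.154411… → ⌈·⌉ = 1552
j=6: r + 5k = 1881.036764… → ⌈·⌉ = 1882
j=7: r + 6k = 2210.919117… → ⌈·⌉ = 2211
j=8: r + 7k = 2540.801470… → ⌈·⌉ = 2541
j=9: r + 8k = 2870.683823… → ⌈·⌉ = 2871
j=10: r + 9k = 3200.566176… → ⌈·⌉ = 3201
j=11: r + 10k = 3530.448529… → ⌈·⌉ = 3531
j=12: r + 11k = 3860.330882… → ⌈·⌉ = 3861
j=13: r + 12k = 4190.213235… → ⌈·⌉ = 4191
j=14: r + 13k = 4520.095588… → ⌈·⌉ = 4521
j=15: r + 14k = 4849.977941… → ⌈·⌉ = 4850
j=16: r + 15k = 5179.860294… → ⌈·⌉ = 5180
j=17: r + 16k = 5509.742647… → ⌈·⌉ = 5510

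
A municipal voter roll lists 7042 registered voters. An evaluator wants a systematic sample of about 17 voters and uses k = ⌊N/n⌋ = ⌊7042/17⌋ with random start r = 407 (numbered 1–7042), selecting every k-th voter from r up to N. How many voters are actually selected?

17

k = ⌊7042/17⌋ = 414
Achieved size = ⌊(7042 − 407)/414⌋ + 1 = ⌊6635/414⌋ + 1 = 16 + 1 = 17
(last selection: 407 + 16×414 = 7031 ≤ 7042; next would be 7445 > 7042)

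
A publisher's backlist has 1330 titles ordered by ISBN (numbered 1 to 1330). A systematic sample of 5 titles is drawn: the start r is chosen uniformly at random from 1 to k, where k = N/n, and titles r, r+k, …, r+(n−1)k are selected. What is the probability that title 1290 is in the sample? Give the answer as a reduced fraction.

1/266

k = 1330/5 = 266.
Title 1290 is selected iff r ≡ 1290 (mod 266); exactly one such r in {1,…,266}.
Inclusion probability = 1/266.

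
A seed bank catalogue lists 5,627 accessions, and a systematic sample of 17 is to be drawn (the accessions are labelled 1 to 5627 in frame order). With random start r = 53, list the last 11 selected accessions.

2039, 2370, 2701, 3032, 3363, 3694, 4025, 4356, 4687, 5018, 5349

k = N/n = 5627/17 = 331
7th selection = 53 + 6×331 = 2039
8th: 2039 + 331 = 2370
9th: 2370 + 331 = 2701
10th: 2701 + 331 = 3032
11th: 3032 + 331 = 3363
12th: 3363 + 331 = 3694
13th: 3694 + 331 = 4025
14th: 4025 + 331 = 4356
15th: 4356 + 331 = 4687
16th: 4687 + 331 = 5018
17th: 5018 + 331 = 5349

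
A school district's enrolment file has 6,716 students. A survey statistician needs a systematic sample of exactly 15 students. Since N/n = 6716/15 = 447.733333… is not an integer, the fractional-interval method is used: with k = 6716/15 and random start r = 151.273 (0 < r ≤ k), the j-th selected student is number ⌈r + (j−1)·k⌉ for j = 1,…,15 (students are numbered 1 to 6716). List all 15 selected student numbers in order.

152, 600, 1047, 1495, 1943, 2390, 2838, 3286, 3734, 4181, 4629, 5077, 5525, 5972, 6420

j=1: r + 0k = 151.273 → ⌈·⌉ = 152
j=2: r + 1k = 599.006333… → ⌈·⌉ = 600
j=3: r + 2k = 1046.739666… → ⌈·⌉ = 1047
j=4: r + 3k = 1494.473 → ⌈·⌉ = 1495
j=5: r + 4k = 1942.206333… → ⌈·⌉ = 1943
j=6: r + 5k = 2389.939666… → ⌈·⌉ = 2390
j=7: r + 6k = 2837.673 → ⌈·⌉ = 2838
j=8: r + 7k = 3285.406333… → ⌈·⌉ = 3286
j=9: r + 8k = 3733.139666… → ⌈·⌉ = 3734
j=10: r + 9k = 4180.873 → ⌈·⌉ = 4181
j=11: r + 10k = 4628.606333… → ⌈·⌉ = 4629
j=12: r + 11k = 5076.339666… → ⌈·⌉ = 5077
j=13: r + 12k = 5524.073 → ⌈·⌉ = 5525
j=14: r + 13k = 5971.806333… → ⌈·⌉ = 5972
j=15: r + 14k = 6419.539666… → ⌈·⌉ = 6420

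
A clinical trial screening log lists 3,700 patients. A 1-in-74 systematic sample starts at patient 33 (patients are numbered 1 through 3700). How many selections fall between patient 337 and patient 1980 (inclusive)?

k = 74
First selection ≥ 337: 33 + ⌈(337−33)/74⌉·74 = 33 + 5×74 = 403
Last selection ≤ 1980: 33 + ⌊(1980−33)/74⌋·74 = 33 + 26×74 = 1957
Count = 26 − 5 + 1 = 22

22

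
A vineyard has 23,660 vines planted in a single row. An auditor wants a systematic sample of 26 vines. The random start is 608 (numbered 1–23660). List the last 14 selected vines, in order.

11528, 12438, 13348, 14258, 15168, 16078, 16988, 17898, 18808, 19718, 20628, 21538, 22448, 23358

k = N/n = 23660/26 = 910
13th selection = 608 + 12×910 = 11528
14th: 11528 + 910 = 12438
15th: 12438 + 910 = 13348
16th: 13348 + 910 = 14258
17th: 14258 + 910 = 15168
18th: 15168 + 910 = 16078
19th: 16078 + 910 = 16988
20th: 16988 + 910 = 17898
21st: 17898 + 910 = 18808
22nd: 18808 + 910 = 19718
23rd: 19718 + 910 = 20628
24th: 20628 + 910 = 21538
25th: 21538 + 910 = 22448
26th: 22448 + 910 = 23358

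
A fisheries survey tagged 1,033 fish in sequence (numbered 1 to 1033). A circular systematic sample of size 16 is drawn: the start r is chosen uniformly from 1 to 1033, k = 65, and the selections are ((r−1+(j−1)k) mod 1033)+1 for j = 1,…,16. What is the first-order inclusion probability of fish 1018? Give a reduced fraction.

For each position j, as r ranges over 1…1033 the j-th selection hits every fish exactly once, so fish 1018 is selected for exactly 16 of the 1033 starts.
Inclusion probability = 16/1033.

16/1033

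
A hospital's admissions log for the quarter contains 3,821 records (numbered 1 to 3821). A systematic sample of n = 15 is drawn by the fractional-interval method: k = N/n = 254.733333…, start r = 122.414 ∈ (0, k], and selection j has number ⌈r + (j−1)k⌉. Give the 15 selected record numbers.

123, 378, 632, 887, 1142, 1397, 1651, 1906, 2161, 2416, 2670, 2925, 3180, 3434, 3689

j=1: r + 0k = 122.414 → ⌈·⌉ = 123
j=2: r + 1k = 377.147333… → ⌈·⌉ = 378
j=3: r + 2k = 631.880666… → ⌈·⌉ = 632
j=4: r + 3k = 886.614 → ⌈·⌉ = 887
j=5: r + 4k = 1141.347333… → ⌈·⌉ = 1142
j=6: r + 5k = 1396.080666… → ⌈·⌉ = 1397
j=7: r + 6k = 1650.814 → ⌈·⌉ = 1651
j=8: r + 7k = 1905.547333… → ⌈·⌉ = 1906
j=9: r + 8k = 2160.280666… → ⌈·⌉ = 2161
j=10: r + 9k = 2415.014 → ⌈·⌉ = 2416
j=11: r + 10k = 2669.747333… → ⌈·⌉ = 2670
j=12: r + 11k = 2924.480666… → ⌈·⌉ = 2925
j=13: r + 12k = 3179.214 → ⌈·⌉ = 3180
j=14: r + 13k = 3433.947333… → ⌈·⌉ = 3434
j=15: r + 14k = 3688.680666… → ⌈·⌉ = 3689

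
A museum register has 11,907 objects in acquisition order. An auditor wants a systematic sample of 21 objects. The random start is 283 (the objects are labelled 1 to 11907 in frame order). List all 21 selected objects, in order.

283, 850, 1417, 1984, 2551, 3118, 3685, 4252, 4819, 5386, 5953, 6520, 7087, 7654, 8221, 8788, 9355, 9922, 10489, 11056, 11623

k = N/n = 11907/21 = 567
object 1: 283
object 2: 283 + 567 = 850
object 3: 850 + 567 = 1417
object 4: 1417 + 567 = 1984
object 5: 1984 + 567 = 2551
object 6: 2551 + 567 = 3118
object 7: 3118 + 567 = 3685
object 8: 3685 + 567 = 4252
object 9: 4252 + 567 = 4819
object 10: 4819 + 567 = 5386
object 11: 5386 + 567 = 5953
object 12: 5953 + 567 = 6520
object 13: 6520 + 567 = 7087
object 14: 7087 + 567 = 7654
object 15: 7654 + 567 = 8221
object 16: 8221 + 567 = 8788
object 17: 8788 + 567 = 9355
object 18: 9355 + 567 = 9922
object 19: 9922 + 567 = 10489
object 20: 10489 + 567 = 11056
object 21: 11056 + 567 = 11623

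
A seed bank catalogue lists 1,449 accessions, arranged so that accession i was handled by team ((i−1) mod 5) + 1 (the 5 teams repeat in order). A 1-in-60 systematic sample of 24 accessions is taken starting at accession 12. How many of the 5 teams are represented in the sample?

1

Consecutive selections differ by k = 60, so their team numbers differ by 60 mod 5 = 0.
gcd(60, 5) = 5, so the sample visits 5/5 = 1 distinct residues mod 5.
Start 12 is team 2; the teams hit are 2.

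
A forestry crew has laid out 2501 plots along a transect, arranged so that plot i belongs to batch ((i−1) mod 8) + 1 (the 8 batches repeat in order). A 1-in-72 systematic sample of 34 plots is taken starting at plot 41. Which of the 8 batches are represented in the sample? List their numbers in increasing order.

1

Consecutive selections differ by k = 72, so their batch numbers differ by 72 mod 8 = 0.
gcd(72, 8) = 8, so the sample visits 8/8 = 1 distinct residues mod 8.
Start 41 is batch 1; the batches hit are 1.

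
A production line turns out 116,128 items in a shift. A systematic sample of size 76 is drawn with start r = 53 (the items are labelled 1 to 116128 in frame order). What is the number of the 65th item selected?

97845

k = 116128/76 = 1528
65th selection = r + (65−1)·k = 53 + 64×1528 = 53 + 97792 = 97845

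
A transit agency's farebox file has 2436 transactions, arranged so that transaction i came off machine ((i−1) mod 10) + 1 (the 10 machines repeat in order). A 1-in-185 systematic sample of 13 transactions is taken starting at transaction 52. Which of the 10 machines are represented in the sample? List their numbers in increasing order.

2, 7

Consecutive selections differ by k = 185, so their machine numbers differ by 185 mod 10 = 5.
gcd(185, 10) = 5, so the sample visits 10/5 = 2 distinct residues mod 10.
Start 52 is machine 2; the machines hit are 2, 7.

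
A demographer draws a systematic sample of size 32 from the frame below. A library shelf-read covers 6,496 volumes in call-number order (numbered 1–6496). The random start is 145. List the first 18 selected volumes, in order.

k = N/n = 6496/32 = 203
volume 1: 145
volume 2: 145 + 203 = 348
volume 3: 348 + 203 = 551
volume 4: 551 + 203 = 754
volume 5: 754 + 203 = 957
volume 6: 957 + 203 = 1160
volume 7: 1160 + 203 = 1363
volume 8: 1363 + 203 = 1566
volume 9: 1566 + 203 = 1769
volume 10: 1769 + 203 = 1972
volume 11: 1972 + 203 = 2175
volume 12: 2175 + 203 = 2378
volume 13: 2378 + 203 = 2581
volume 14: 2581 + 203 = 2784
volume 15: 2784 + 203 = 2987
volume 16: 2987 + 203 = 3190
volume 17: 3190 + 203 = 3393
volume 18: 3393 + 203 = 3596

145, 348, 551, 754, 957, 1160, 1363, 1566, 1769, 1972, 2175, 2378, 2581, 2784, 2987, 3190, 3393, 3596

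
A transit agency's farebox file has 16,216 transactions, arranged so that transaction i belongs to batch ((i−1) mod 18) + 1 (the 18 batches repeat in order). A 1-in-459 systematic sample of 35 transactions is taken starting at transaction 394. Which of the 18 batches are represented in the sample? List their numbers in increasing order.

7, 16

Consecutive selections differ by k = 459, so their batch numbers differ by 459 mod 18 = 9.
gcd(459, 18) = 9, so the sample visits 18/9 = 2 distinct residues mod 18.
Start 394 is batch 16; the batches hit are 7, 16.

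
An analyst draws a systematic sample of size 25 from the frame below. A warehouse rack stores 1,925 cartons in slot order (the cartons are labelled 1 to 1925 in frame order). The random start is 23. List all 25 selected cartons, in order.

23, 100, 177, 254, 331, 408, 485, 562, 639, 716, 793, 870, 947, 1024, 1101, 1178, 1255, 1332, 1409, 1486, 1563, 1640, 1717, 1794, 1871

k = N/n = 1925/25 = 77
carton 1: 23
carton 2: 23 + 77 = 100
carton 3: 100 + 77 = 177
carton 4: 177 + 77 = 254
carton 5: 254 + 77 = 331
carton 6: 331 + 77 = 408
carton 7: 408 + 77 = 485
carton 8: 485 + 77 = 562
carton 9: 562 + 77 = 639
carton 10: 639 + 77 = 716
carton 11: 716 + 77 = 793
carton 12: 793 + 77 = 870
carton 13: 870 + 77 = 947
carton 14: 947 + 77 = 1024
carton 15: 1024 + 77 = 1101
carton 16: 1101 + 77 = 1178
carton 17: 1178 + 77 = 1255
carton 18: 1255 + 77 = 1332
carton 19: 1332 + 77 = 1409
carton 20: 1409 + 77 = 1486
carton 21: 1486 + 77 = 1563
carton 22: 1563 + 77 = 1640
carton 23: 1640 + 77 = 1717
carton 24: 1717 + 77 = 1794
carton 25: 1794 + 77 = 1871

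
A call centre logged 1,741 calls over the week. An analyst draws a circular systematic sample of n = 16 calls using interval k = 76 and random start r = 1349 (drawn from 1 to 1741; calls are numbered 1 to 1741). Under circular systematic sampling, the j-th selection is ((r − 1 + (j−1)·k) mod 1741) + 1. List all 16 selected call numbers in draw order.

1349, 1425, 1501, 1577, 1653, 1729, 64, 140, 216, 292, 368, 444, 520, 596, 672, 748

Selection 1: 1349
Selection 2: 1349 + 76 = 1425
Selection 3: 1425 + 76 = 1501
Selection 4: 1501 + 76 = 1577
Selection 5: 1577 + 76 = 1653
Selection 6: 1653 + 76 = 1729
Selection 7: 1729 + 76 = 1805 → 1805 − 1741 = 64
Selection 8: 64 + 76 = 140
Selection 9: 140 + 76 = 216
Selection 10: 216 + 76 = 292
Selection 11: 292 + 76 = 368
Selection 12: 368 + 76 = 444
Selection 13: 444 + 76 = 520
Selection 14: 520 + 76 = 596
Selection 15: 596 + 76 = 672
Selection 16: 672 + 76 = 748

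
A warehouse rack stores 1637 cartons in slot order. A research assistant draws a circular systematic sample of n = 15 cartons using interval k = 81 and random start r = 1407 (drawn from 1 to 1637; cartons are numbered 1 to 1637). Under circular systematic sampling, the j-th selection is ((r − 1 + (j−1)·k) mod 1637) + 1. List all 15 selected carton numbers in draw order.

1407, 1488, 1569, 13, 94, 175, 256, 337, 418, 499, 580, 661, 742, 823, 904

Selection 1: 1407
Selection 2: 1407 + 81 = 1488
Selection 3: 1488 + 81 = 1569
Selection 4: 1569 + 81 = 1650 → 1650 − 1637 = 13
Selection 5: 13 + 81 = 94
Selection 6: 94 + 81 = 175
Selection 7: 175 + 81 = 256
Selection 8: 256 + 81 = 337
Selection 9: 337 + 81 = 418
Selection 10: 418 + 81 = 499
Selection 11: 499 + 81 = 580
Selection 12: 580 + 81 = 661
Selection 13: 661 + 81 = 742
Selection 14: 742 + 81 = 823
Selection 15: 823 + 81 = 904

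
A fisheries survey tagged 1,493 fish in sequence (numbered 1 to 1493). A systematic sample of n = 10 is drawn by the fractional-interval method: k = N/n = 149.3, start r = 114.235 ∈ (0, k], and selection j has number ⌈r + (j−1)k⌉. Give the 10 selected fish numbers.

j=1: r + 0k = 114.235 → ⌈·⌉ = 115
j=2: r + 1k = 263.535 → ⌈·⌉ = 264
j=3: r + 2k = 412.835 → ⌈·⌉ = 413
j=4: r + 3k = 562.135 → ⌈·⌉ = 563
j=5: r + 4k = 711.435 → ⌈·⌉ = 712
j=6: r + 5k = 860.735 → ⌈·⌉ = 861
j=7: r + 6k = 1010.035 → ⌈·⌉ = 1011
j=8: r + 7k = 1159.335 → ⌈·⌉ = 1160
j=9: r + 8k = 1308.635 → ⌈·⌉ = 1309
j=10: r + 9k = 1457.935 → ⌈·⌉ = 1458

115, 264, 413, 563, 712, 861, 1011, 1160, 1309, 1458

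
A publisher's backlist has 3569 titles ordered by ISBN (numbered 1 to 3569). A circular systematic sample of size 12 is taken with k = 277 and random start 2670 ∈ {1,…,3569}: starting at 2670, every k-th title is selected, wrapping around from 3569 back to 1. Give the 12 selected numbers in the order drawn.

2670, 2947, 3224, 3501, 209, 486, 763, 1040, 1317, 1594, 1871, 2148

Selection 1: 2670
Selection 2: 2670 + 277 = 2947
Selection 3: 2947 + 277 = 3224
Selection 4: 3224 + 277 = 3501
Selection 5: 3501 + 277 = 3778 → 3778 − 3569 = 209
Selection 6: 209 + 277 = 486
Selection 7: 486 + 277 = 763
Selection 8: 763 + 277 = 1040
Selection 9: 1040 + 277 = 1317
Selection 10: 1317 + 277 = 1594
Selection 11: 1594 + 277 = 1871
Selection 12: 1871 + 277 = 2148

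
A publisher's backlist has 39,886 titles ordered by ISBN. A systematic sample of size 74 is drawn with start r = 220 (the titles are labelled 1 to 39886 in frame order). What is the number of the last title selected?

39567

k = 39886/74 = 539
74th selection = r + (74−1)·k = 220 + 73×539 = 220 + 39347 = 39567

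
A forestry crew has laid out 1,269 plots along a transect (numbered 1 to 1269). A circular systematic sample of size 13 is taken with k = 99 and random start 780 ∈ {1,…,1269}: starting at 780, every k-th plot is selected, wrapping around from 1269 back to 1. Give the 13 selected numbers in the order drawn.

Selection 1: 780
Selection 2: 780 + 99 = 879
Selection 3: 879 + 99 = 978
Selection 4: 978 + 99 = 1077
Selection 5: 1077 + 99 = 1176
Selection 6: 1176 + 99 = 1275 → 1275 − 1269 = 6
Selection 7: 6 + 99 = 105
Selection 8: 105 + 99 = 204
Selection 9: 204 + 99 = 303
Selection 10: 303 + 99 = 402
Selection 11: 402 + 99 = 501
Selection 12: 501 + 99 = 600
Selection 13: 600 + 99 = 699

780, 879, 978, 1077, 1176, 6, 105, 204, 303, 402, 501, 600, 699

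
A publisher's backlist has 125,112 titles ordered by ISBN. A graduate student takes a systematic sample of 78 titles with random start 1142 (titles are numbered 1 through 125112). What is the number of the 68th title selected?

k = 125112/78 = 1604
68th selection = r + (68−1)·k = 1142 + 67×1604 = 1142 + 107468 = 108610

108610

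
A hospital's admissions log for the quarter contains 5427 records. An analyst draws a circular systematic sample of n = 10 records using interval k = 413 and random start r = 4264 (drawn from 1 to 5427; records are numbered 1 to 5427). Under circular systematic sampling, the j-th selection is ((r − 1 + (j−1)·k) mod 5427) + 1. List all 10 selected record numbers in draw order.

4264, 4677, 5090, 76, 489, 902, 1315, 1728, 2141, 2554

Selection 1: 4264
Selection 2: 4264 + 413 = 4677
Selection 3: 4677 + 413 = 5090
Selection 4: 5090 + 413 = 5503 → 5503 − 5427 = 76
Selection 5: 76 + 413 = 489
Selection 6: 489 + 413 = 902
Selection 7: 902 + 413 = 1315
Selection 8: 1315 + 413 = 1728
Selection 9: 1728 + 413 = 2141
Selection 10: 2141 + 413 = 2554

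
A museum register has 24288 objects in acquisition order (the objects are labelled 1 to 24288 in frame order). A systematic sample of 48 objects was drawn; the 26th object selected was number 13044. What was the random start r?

k = 24288/48 = 506
r = 13044 − (26−1)×506 = 13044 − 12650 = 394

394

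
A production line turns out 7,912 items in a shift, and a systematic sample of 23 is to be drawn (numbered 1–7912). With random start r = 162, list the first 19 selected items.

k = N/n = 7912/23 = 344
item 1: 162
item 2: 162 + 344 = 506
item 3: 506 + 344 = 850
item 4: 850 + 344 = 1194
item 5: 1194 + 344 = 1538
item 6: 1538 + 344 = 1882
item 7: 1882 + 344 = 2226
item 8: 2226 + 344 = 2570
item 9: 2570 + 344 = 2914
item 10: 2914 + 344 = 3258
item 11: 3258 + 344 = 3602
item 12: 3602 + 344 = 3946
item 13: 3946 + 344 = 4290
item 14: 4290 + 344 = 4634
item 15: 4634 + 344 = 4978
item 16: 4978 + 344 = 5322
item 17: 5322 + 344 = 5666
item 18: 5666 + 344 = 6010
item 19: 6010 + 344 = 6354

162, 506, 850, 1194, 1538, 1882, 2226, 2570, 2914, 3258, 3602, 3946, 4290, 4634, 4978, 5322, 5666, 6010, 6354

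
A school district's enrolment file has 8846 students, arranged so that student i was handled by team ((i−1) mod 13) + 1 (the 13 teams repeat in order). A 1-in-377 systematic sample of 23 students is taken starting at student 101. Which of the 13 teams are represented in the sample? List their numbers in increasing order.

10

Consecutive selections differ by k = 377, so their team numbers differ by 377 mod 13 = 0.
gcd(377, 13) = 13, so the sample visits 13/13 = 1 distinct residues mod 13.
Start 101 is team 10; the teams hit are 10.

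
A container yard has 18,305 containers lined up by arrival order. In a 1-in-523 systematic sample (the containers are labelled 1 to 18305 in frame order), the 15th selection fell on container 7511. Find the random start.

189

k = 523
r = 7511 − (15−1)×523 = 7511 − 7322 = 189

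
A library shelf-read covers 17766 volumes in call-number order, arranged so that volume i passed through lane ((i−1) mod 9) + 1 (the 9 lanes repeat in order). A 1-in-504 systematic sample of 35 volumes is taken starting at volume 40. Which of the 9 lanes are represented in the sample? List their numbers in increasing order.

4

Consecutive selections differ by k = 504, so their lane numbers differ by 504 mod 9 = 0.
gcd(504, 9) = 9, so the sample visits 9/9 = 1 distinct residues mod 9.
Start 40 is lane 4; the lanes hit are 4.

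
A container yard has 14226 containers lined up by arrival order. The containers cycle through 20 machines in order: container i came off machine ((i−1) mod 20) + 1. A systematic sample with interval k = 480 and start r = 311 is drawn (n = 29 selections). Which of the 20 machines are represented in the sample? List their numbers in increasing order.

Consecutive selections differ by k = 480, so their machine numbers differ by 480 mod 20 = 0.
gcd(480, 20) = 20, so the sample visits 20/20 = 1 distinct residues mod 20.
Start 311 is machine 11; the machines hit are 11.

11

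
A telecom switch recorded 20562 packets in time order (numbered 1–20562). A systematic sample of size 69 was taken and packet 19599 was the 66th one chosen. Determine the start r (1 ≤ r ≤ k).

229

k = 20562/69 = 298
r = 19599 − (66−1)×298 = 19599 − 19370 = 229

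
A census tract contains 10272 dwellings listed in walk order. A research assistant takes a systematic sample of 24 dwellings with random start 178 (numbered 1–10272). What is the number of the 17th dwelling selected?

k = 10272/24 = 428
17th selection = r + (17−1)·k = 178 + 16×428 = 178 + 6848 = 7026

7026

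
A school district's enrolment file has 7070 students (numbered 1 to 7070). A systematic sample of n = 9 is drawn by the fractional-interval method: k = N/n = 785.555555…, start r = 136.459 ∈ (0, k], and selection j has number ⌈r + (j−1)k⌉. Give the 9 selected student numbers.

137, 923, 1708, 2494, 3279, 4065, 4850, 5636, 6421

j=1: r + 0k = 136.459 → ⌈·⌉ = 137
j=2: r + 1k = 922.014555… → ⌈·⌉ = 923
j=3: r + 2k = 1707.570111… → ⌈·⌉ = 1708
j=4: r + 3k = 2493.125666… → ⌈·⌉ = 2494
j=5: r + 4k = 3278.681222… → ⌈·⌉ = 3279
j=6: r + 5k = 4064.236777… → ⌈·⌉ = 4065
j=7: r + 6k = 4849.792333… → ⌈·⌉ = 4850
j=8: r + 7k = 5635.347888… → ⌈·⌉ = 5636
j=9: r + 8k = 6420.903444… → ⌈·⌉ = 6421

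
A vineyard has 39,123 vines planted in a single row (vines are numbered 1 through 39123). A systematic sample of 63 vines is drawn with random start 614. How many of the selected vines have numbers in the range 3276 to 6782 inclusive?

5

k = 39123/63 = 621
First selection ≥ 3276: 614 + ⌈(3276−614)/621⌉·621 = 614 + 5×621 = 3719
Last selection ≤ 6782: 614 + ⌊(6782−614)/621⌋·621 = 614 + 9×621 = 6203
Count = 9 − 5 + 1 = 5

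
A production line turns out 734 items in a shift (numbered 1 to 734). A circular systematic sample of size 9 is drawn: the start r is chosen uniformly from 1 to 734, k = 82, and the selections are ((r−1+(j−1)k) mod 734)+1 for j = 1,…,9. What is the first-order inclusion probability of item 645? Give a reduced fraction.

For each position j, as r ranges over 1…734 the j-th selection hits every item exactly once, so item 645 is selected for exactly 9 of the 734 starts.
Inclusion probability = 9/734.

9/734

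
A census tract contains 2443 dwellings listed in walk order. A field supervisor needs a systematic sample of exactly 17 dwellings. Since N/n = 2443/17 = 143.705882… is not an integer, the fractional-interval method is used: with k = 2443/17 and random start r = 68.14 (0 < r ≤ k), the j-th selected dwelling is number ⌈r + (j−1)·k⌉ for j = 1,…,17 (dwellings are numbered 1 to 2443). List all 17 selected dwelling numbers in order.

69, 212, 356, 500, 643, 787, 931, 1075, 1218, 1362, 1506, 1649, 1793, 1937, 2081, 2224, 2368

j=1: r + 0k = 68.14 → ⌈·⌉ = 69
j=2: r + 1k = 211.845882… → ⌈·⌉ = 212
j=3: r + 2k = 355.551764… → ⌈·⌉ = 356
j=4: r + 3k = 499.257647… → ⌈·⌉ = 500
j=5: r + 4k = 642.963529… → ⌈·⌉ = 643
j=6: r + 5k = 786.669411… → ⌈·⌉ = 787
j=7: r + 6k = 930.375294… → ⌈·⌉ = 931
j=8: r + 7k = 1074.081176… → ⌈·⌉ = 1075
j=9: r + 8k = 1217.787058… → ⌈·⌉ = 1218
j=10: r + 9k = 1361.492941… → ⌈·⌉ = 1362
j=11: r + 10k = 1505.198823… → ⌈·⌉ = 1506
j=12: r + 11k = 1648.904705… → ⌈·⌉ = 1649
j=13: r + 12k = 1792.610588… → ⌈·⌉ = 1793
j=14: r + 13k = 1936.316470… → ⌈·⌉ = 1937
j=15: r + 14k = 2080.022352… → ⌈·⌉ = 2081
j=16: r + 15k = 2223.728235… → ⌈·⌉ = 2224
j=17: r + 16k = 2367.434117… → ⌈·⌉ = 2368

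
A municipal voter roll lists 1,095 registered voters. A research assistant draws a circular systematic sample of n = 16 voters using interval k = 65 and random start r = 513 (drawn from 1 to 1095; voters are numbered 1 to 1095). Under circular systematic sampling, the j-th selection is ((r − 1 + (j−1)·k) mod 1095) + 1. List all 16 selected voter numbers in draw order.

513, 578, 643, 708, 773, 838, 903, 968, 1033, 3, 68, 133, 198, 263, 328, 393

Selection 1: 513
Selection 2: 513 + 65 = 578
Selection 3: 578 + 65 = 643
Selection 4: 643 + 65 = 708
Selection 5: 708 + 65 = 773
Selection 6: 773 + 65 = 838
Selection 7: 838 + 65 = 903
Selection 8: 903 + 65 = 968
Selection 9: 968 + 65 = 1033
Selection 10: 1033 + 65 = 1098 → 1098 − 1095 = 3
Selection 11: 3 + 65 = 68
Selection 12: 68 + 65 = 133
Selection 13: 133 + 65 = 198
Selection 14: 198 + 65 = 263
Selection 15: 263 + 65 = 328
Selection 16: 328 + 65 = 393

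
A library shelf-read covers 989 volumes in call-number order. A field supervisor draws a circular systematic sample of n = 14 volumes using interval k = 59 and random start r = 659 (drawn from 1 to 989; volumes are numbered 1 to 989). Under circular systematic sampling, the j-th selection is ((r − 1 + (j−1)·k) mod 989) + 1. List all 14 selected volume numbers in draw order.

Selection 1: 659
Selection 2: 659 + 59 = 718
Selection 3: 718 + 59 = 777
Selection 4: 777 + 59 = 836
Selection 5: 836 + 59 = 895
Selection 6: 895 + 59 = 954
Selection 7: 954 + 59 = 1013 → 1013 − 989 = 24
Selection 8: 24 + 59 = 83
Selection 9: 83 + 59 = 142
Selection 10: 142 + 59 = 201
Selection 11: 201 + 59 = 260
Selection 12: 260 + 59 = 319
Selection 13: 319 + 59 = 378
Selection 14: 378 + 59 = 437

659, 718, 777, 836, 895, 954, 24, 83, 142, 201, 260, 319, 378, 437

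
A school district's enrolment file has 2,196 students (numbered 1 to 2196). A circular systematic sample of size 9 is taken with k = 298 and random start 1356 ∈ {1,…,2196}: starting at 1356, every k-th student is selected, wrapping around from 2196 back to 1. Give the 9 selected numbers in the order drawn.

1356, 1654, 1952, 54, 352, 650, 948, 1246, 1544

Selection 1: 1356
Selection 2: 1356 + 298 = 1654
Selection 3: 1654 + 298 = 1952
Selection 4: 1952 + 298 = 2250 → 2250 − 2196 = 54
Selection 5: 54 + 298 = 352
Selection 6: 352 + 298 = 650
Selection 7: 650 + 298 = 948
Selection 8: 948 + 298 = 1246
Selection 9: 1246 + 298 = 1544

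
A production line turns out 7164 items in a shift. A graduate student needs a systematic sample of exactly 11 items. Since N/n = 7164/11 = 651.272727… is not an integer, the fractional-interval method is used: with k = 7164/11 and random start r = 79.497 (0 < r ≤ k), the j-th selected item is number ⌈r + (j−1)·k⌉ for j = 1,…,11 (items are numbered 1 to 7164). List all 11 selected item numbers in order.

j=1: r + 0k = 79.497 → ⌈·⌉ = 80
j=2: r + 1k = 730.769727… → ⌈·⌉ = 731
j=3: r + 2k = 1382.042454… → ⌈·⌉ = 1383
j=4: r + 3k = 2033.315181… → ⌈·⌉ = 2034
j=5: r + 4k = 2684.587909… → ⌈·⌉ = 2685
j=6: r + 5k = 3335.860636… → ⌈·⌉ = 3336
j=7: r + 6k = 3987.133363… → ⌈·⌉ = 3988
j=8: r + 7k = 4638.406090… → ⌈·⌉ = 4639
j=9: r + 8k = 5289.678818… → ⌈·⌉ = 5290
j=10: r + 9k = 5940.951545… → ⌈·⌉ = 5941
j=11: r + 10k = 6592.224272… → ⌈·⌉ = 6593

80, 731, 1383, 2034, 2685, 3336, 3988, 4639, 5290, 5941, 6593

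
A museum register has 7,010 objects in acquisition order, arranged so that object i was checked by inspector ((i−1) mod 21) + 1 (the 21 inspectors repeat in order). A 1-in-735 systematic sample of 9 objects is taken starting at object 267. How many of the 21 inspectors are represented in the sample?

Consecutive selections differ by k = 735, so their inspector numbers differ by 735 mod 21 = 0.
gcd(735, 21) = 21, so the sample visits 21/21 = 1 distinct residues mod 21.
Start 267 is inspector 15; the inspectors hit are 15.

1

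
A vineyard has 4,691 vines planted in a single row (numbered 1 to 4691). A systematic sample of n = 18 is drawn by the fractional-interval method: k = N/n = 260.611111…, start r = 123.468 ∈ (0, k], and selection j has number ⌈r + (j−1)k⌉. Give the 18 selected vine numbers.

j=1: r + 0k = 123.468 → ⌈·⌉ = 124
j=2: r + 1k = 384.079111… → ⌈·⌉ = 385
j=3: r + 2k = 644.690222… → ⌈·⌉ = 645
j=4: r + 3k = 905.301333… → ⌈·⌉ = 906
j=5: r + 4k = 1165.912444… → ⌈·⌉ = 1166
j=6: r + 5k = 1426.523555… → ⌈·⌉ = 1427
j=7: r + 6k = 1687.134666… → ⌈·⌉ = 1688
j=8: r + 7k = 1947.745777… → ⌈·⌉ = 1948
j=9: r + 8k = 2208.356888… → ⌈·⌉ = 2209
j=10: r + 9k = 2468.968 → ⌈·⌉ = 2469
j=11: r + 10k = 2729.579111… → ⌈·⌉ = 2730
j=12: r + 11k = 2990.190222… → ⌈·⌉ = 2991
j=13: r + 12k = 3250.801333… → ⌈·⌉ = 3251
j=14: r + 13k = 3511.412444… → ⌈·⌉ = 3512
j=15: r + 14k = 3772.023555… → ⌈·⌉ = 3773
j=16: r + 15k = 4032.634666… → ⌈·⌉ = 4033
j=17: r + 16k = 4293.245777… → ⌈·⌉ = 4294
j=18: r + 17k = 4553.856888… → ⌈·⌉ = 4554

124, 385, 645, 906, 1166, 1427, 1688, 1948, 2209, 2469, 2730, 2991, 3251, 3512, 3773, 4033, 4294, 4554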